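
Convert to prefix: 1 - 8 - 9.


left-to-right (same/higher precedence on left): tree is (- (- 1 8) 9)
Prefix: - - 1 8 9


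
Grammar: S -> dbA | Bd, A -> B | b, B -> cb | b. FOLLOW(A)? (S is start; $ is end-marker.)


$ ∈ FOLLOW(S). For each A -> αBβ: add FIRST(β)\{ε} to FOLLOW(B); if β nullable, add FOLLOW(A).
FOLLOW(A) = {$}


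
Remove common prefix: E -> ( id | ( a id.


Common prefix: '('
Factored: E -> ( E', E' -> id | a id


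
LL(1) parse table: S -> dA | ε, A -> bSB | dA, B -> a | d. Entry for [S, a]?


For [S, a]: ε is nullable and 'a' ∈ FOLLOW(S)
Entry: S -> ε


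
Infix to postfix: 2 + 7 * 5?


* has higher precedence, evaluate 7*5 first
Postfix: 2 7 5 * +


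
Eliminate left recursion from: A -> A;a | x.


Left-recursive alternatives: A;a; non-recursive: x
Introduce A': A -> xA', A' -> ;aA' | ε


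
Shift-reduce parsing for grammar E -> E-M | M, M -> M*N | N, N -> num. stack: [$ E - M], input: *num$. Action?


'*' can extend M; shift to build M -> M*N
Action: shift


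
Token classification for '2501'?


Pattern: digits only
Type: INTEGER_LITERAL


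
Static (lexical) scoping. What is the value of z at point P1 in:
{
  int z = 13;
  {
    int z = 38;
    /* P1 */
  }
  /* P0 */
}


z declared in the same block as P1
z = 38


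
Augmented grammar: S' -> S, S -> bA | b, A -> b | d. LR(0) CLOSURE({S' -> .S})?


Start: S' -> .S
For each item with dot before a nonterminal B, add B -> .γ for every B-production
Closure: [S' -> .S, S -> .bA, S -> .b]


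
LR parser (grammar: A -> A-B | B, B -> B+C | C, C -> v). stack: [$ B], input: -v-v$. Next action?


lookahead ∉ {+} so B won't extend; reduce A -> B
Action: reduce (A -> B)


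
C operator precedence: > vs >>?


'>>' is shift (level 8); '>' is relational (level 7)
Higher level binds tighter
'>>' has higher precedence than '>'


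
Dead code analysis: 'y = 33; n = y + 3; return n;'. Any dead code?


y is read by n's definition; n is returned
No dead code


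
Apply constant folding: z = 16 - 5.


16 - 5 = 11 at compile time
Optimized: z = 11


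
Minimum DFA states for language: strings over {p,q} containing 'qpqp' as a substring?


KMP-style automaton: 4 progress states + 1 absorbing accept = 5
Minimal DFA: 5 states


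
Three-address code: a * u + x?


Break into single-operator statements:
t1 = a * u
t2 = t1 + x


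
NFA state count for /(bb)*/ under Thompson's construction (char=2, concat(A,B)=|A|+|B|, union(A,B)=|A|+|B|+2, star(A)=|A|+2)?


Syntax tree has 2 char leaf(s), 0 union(s), 1 star(s)
chars contribute 2×2 = 4; each union adds +2; each star adds +2
Total: 4 + 0 + 2 = 6 states


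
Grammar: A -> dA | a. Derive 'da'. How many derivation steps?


Derivation: A => dA => da
Steps: 2


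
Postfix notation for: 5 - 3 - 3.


Left to right (same or higher precedence on left)
Postfix: 5 3 - 3 -


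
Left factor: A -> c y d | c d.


Common prefix: 'c'
Factored: A -> c A', A' -> y d | d


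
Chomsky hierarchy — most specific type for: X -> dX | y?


Right-linear: every RHS is a terminal or a terminal followed by one nonterminal
Classification: Type 3 (Regular)


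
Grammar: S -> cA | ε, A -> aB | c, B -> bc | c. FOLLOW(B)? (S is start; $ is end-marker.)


$ ∈ FOLLOW(S). For each A -> αBβ: add FIRST(β)\{ε} to FOLLOW(B); if β nullable, add FOLLOW(A).
FOLLOW(B) = {$}


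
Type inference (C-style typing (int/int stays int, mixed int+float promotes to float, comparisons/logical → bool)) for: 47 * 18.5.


Operand types: int * float
Rule: mixed int/float promotes to float; int/int stays int
Result type: float


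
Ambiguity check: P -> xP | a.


right-linear, alternatives start with distinct terminals 'x' vs 'a': unique leftmost derivation
Unambiguous


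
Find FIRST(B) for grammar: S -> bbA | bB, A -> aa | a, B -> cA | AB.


Per alternative of B: FIRST(cA) = {c}; FIRST(AB) = {a}
FIRST(B) = {a, c}


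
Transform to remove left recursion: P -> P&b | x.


Left-recursive alternatives: P&b; non-recursive: x
Introduce P': P -> xP', P' -> &bP' | ε


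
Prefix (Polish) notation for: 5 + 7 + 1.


left-to-right (same/higher precedence on left): tree is (+ (+ 5 7) 1)
Prefix: + + 5 7 1


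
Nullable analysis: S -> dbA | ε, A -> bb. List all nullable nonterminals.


A nonterminal is nullable iff some alternative derives ε (directly, or every symbol in it is nullable)
Nullable: {S}


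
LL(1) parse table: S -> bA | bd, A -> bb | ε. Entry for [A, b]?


For [A, b]: 'b' ∈ FIRST(bb)
Entry: A -> bb


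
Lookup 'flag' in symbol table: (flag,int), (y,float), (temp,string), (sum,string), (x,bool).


Lookup 'flag' → type int


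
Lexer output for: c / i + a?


Scan left to right, longest-match per lexeme
Tokens: ID(c), OP(/), ID(i), OP(+), ID(a)


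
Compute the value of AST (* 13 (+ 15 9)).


Evaluate inner: (+ 15 9) = 24
Evaluate root: (* 13 24) = 312
Result: 312


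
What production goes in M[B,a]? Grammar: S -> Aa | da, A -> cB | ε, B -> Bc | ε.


For [B, a]: ε is nullable and 'a' ∈ FOLLOW(B)
Entry: B -> ε


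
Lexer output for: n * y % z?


Scan left to right, longest-match per lexeme
Tokens: ID(n), OP(*), ID(y), OP(%), ID(z)


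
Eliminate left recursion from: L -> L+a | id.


Left-recursive alternatives: L+a; non-recursive: id
Introduce L': L -> idL', L' -> +aL' | ε


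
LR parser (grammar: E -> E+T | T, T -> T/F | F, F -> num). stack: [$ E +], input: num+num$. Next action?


no handle ('E+' is not any RHS); shift 'num'
Action: shift


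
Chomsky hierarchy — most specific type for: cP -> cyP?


LHS has context (more than one symbol) and |LHS| ≤ |RHS|
Classification: Type 1 (Context-Sensitive)


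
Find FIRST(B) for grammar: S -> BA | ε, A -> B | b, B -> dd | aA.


Per alternative of B: FIRST(dd) = {d}; FIRST(aA) = {a}
FIRST(B) = {a, d}


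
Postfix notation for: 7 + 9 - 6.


Left to right (same or higher precedence on left)
Postfix: 7 9 + 6 -


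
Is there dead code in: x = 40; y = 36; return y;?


x is assigned but never read
Dead: 'x = 40'


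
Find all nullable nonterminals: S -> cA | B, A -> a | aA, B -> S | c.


A nonterminal is nullable iff some alternative derives ε (directly, or every symbol in it is nullable)
Nullable: {}


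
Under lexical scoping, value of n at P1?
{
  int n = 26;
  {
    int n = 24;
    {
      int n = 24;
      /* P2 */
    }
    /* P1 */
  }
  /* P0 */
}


n declared in the same block as P1
n = 24


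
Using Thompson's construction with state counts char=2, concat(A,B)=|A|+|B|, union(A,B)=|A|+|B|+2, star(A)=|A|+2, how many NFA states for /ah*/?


Syntax tree has 2 char leaf(s), 0 union(s), 1 star(s)
chars contribute 2×2 = 4; each union adds +2; each star adds +2
Total: 4 + 0 + 2 = 6 states


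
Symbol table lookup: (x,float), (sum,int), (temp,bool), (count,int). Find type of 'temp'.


Lookup 'temp' → type bool


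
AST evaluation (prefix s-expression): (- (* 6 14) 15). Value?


Evaluate inner: (* 6 14) = 84
Evaluate root: (- 84 15) = 69
Result: 69


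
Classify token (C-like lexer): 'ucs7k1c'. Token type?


Pattern: letter/underscore followed by alphanumerics, not a keyword
Type: IDENTIFIER


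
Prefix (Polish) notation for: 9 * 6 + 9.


left-to-right (same/higher precedence on left): tree is (+ (* 9 6) 9)
Prefix: + * 9 6 9


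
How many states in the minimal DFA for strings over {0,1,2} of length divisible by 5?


Track length mod 5: states 0..4, accept at 0
Minimal DFA: 5 states


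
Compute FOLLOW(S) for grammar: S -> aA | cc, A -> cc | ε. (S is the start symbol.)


$ ∈ FOLLOW(S). For each A -> αBβ: add FIRST(β)\{ε} to FOLLOW(B); if β nullable, add FOLLOW(A).
FOLLOW(S) = {$}


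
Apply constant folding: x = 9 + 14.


9 + 14 = 23 at compile time
Optimized: x = 23


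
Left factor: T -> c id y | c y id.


Common prefix: 'c'
Factored: T -> c T', T' -> id y | y id


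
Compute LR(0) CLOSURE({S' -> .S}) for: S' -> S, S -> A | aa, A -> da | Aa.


Start: S' -> .S
For each item with dot before a nonterminal B, add B -> .γ for every B-production
Closure: [S' -> .S, S -> .A, S -> .aa, A -> .da, A -> .Aa]


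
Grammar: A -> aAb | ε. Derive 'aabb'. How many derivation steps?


Derivation: A => aAb => aaAbb => aabb
Steps: 3


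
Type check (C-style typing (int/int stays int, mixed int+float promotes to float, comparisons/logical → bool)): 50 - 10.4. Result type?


Operand types: int - float
Rule: mixed int/float promotes to float; int/int stays int
Result type: float


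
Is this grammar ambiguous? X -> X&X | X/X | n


'n&n/n' has two parse trees (no precedence encoded between & and /)
Ambiguous


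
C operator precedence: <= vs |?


'<=' is relational (level 7); '|' is bitwise OR (level 3)
Higher level binds tighter
'<=' has higher precedence than '|'


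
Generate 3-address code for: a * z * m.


Break into single-operator statements:
t1 = a * z
t2 = t1 * m


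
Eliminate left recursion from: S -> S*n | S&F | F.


Left-recursive alternatives: S*n, S&F; non-recursive: F
Introduce S': S -> FS', S' -> *nS' | &FS' | ε


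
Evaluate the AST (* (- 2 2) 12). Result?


Evaluate inner: (- 2 2) = 0
Evaluate root: (* 0 12) = 0
Result: 0


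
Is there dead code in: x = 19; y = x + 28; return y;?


x is read by y's definition; y is returned
No dead code


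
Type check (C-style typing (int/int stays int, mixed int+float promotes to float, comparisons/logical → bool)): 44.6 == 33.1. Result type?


Operand types: float == float
Rule: comparison yields bool
Result type: bool


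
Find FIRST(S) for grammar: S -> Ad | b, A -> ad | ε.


Per alternative of S: FIRST(Ad) = {a, d}; FIRST(b) = {b}
FIRST(S) = {a, b, d}


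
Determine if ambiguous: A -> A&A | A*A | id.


'id&id*id' has two parse trees (no precedence encoded between & and *)
Ambiguous


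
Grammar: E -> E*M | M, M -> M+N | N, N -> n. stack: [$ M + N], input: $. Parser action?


handle 'M+N' on top
Action: reduce (M -> M+N)


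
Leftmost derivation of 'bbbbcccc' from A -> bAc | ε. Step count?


Derivation: A => bAc => bbAcc => bbbAccc => bbbbAcccc => bbbbcccc
Steps: 5


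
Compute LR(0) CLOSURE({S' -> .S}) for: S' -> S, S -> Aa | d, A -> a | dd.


Start: S' -> .S
For each item with dot before a nonterminal B, add B -> .γ for every B-production
Closure: [S' -> .S, S -> .Aa, S -> .d, A -> .a, A -> .dd]


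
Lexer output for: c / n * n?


Scan left to right, longest-match per lexeme
Tokens: ID(c), OP(/), ID(n), OP(*), ID(n)


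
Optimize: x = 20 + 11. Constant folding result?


20 + 11 = 31 at compile time
Optimized: x = 31


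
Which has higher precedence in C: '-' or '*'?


'*' is multiplicative (level 10); '-' is additive (level 9)
Higher level binds tighter
'*' has higher precedence than '-'


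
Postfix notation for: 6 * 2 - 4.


Left to right (same or higher precedence on left)
Postfix: 6 2 * 4 -


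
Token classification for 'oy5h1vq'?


Pattern: letter/underscore followed by alphanumerics, not a keyword
Type: IDENTIFIER


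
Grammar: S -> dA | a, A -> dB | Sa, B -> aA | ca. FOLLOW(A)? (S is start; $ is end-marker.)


$ ∈ FOLLOW(S). For each A -> αBβ: add FIRST(β)\{ε} to FOLLOW(B); if β nullable, add FOLLOW(A).
FOLLOW(A) = {$, a}


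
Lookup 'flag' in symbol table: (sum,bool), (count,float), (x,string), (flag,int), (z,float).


Lookup 'flag' → type int


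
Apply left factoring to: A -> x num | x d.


Common prefix: 'x'
Factored: A -> x A', A' -> num | d


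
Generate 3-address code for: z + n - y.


Break into single-operator statements:
t1 = z + n
t2 = t1 - y


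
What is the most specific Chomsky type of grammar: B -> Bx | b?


Left-linear: every RHS is a terminal or one nonterminal followed by a terminal
Classification: Type 3 (Regular)


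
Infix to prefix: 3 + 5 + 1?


left-to-right (same/higher precedence on left): tree is (+ (+ 3 5) 1)
Prefix: + + 3 5 1


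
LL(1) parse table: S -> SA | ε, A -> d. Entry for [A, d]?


For [A, d]: 'd' ∈ FIRST(d)
Entry: A -> d


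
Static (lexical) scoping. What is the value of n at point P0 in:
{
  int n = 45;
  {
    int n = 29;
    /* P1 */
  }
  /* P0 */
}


n declared in the same block as P0
n = 45


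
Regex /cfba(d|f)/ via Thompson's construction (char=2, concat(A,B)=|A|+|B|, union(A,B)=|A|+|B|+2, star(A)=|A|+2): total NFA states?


Syntax tree has 6 char leaf(s), 1 union(s), 0 star(s)
chars contribute 6×2 = 12; each union adds +2; each star adds +2
Total: 12 + 2 + 0 = 14 states


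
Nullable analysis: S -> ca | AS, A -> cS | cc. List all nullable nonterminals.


A nonterminal is nullable iff some alternative derives ε (directly, or every symbol in it is nullable)
Nullable: {}


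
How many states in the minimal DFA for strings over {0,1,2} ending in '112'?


Track the longest suffix of input matching a prefix of '112': 4 classes (prefixes of length 0..3)
Minimal DFA: 4 states


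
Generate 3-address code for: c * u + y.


Break into single-operator statements:
t1 = c * u
t2 = t1 + y


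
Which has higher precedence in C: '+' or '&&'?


'+' is additive (level 9); '&&' is logical AND (level 2)
Higher level binds tighter
'+' has higher precedence than '&&'


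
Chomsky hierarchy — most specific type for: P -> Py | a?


Left-linear: every RHS is a terminal or one nonterminal followed by a terminal
Classification: Type 3 (Regular)


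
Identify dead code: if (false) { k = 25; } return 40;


condition is constant false, so the whole block is unreachable
Dead: 'if (false) { k = 25; }'


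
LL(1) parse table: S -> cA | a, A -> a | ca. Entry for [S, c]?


For [S, c]: 'c' ∈ FIRST(cA)
Entry: S -> cA


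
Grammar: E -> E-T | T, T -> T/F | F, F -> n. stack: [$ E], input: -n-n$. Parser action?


shift '-' to continue E -> E-T
Action: shift


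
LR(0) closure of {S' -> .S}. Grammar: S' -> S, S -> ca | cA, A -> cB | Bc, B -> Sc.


Start: S' -> .S
For each item with dot before a nonterminal B, add B -> .γ for every B-production
Closure: [S' -> .S, S -> .ca, S -> .cA]


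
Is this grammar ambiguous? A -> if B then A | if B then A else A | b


dangling else: 'if B then if B then b else b' parses two ways
Ambiguous


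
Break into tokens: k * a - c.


Scan left to right, longest-match per lexeme
Tokens: ID(k), OP(*), ID(a), OP(-), ID(c)


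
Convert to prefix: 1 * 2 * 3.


left-to-right (same/higher precedence on left): tree is (* (* 1 2) 3)
Prefix: * * 1 2 3


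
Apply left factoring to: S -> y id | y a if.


Common prefix: 'y'
Factored: S -> y S', S' -> id | a if


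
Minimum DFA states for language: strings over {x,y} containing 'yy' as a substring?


KMP-style automaton: 2 progress states + 1 absorbing accept = 3
Minimal DFA: 3 states


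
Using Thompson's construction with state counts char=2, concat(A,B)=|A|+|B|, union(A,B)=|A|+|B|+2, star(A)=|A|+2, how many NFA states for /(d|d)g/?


Syntax tree has 3 char leaf(s), 1 union(s), 0 star(s)
chars contribute 3×2 = 6; each union adds +2; each star adds +2
Total: 6 + 2 + 0 = 8 states


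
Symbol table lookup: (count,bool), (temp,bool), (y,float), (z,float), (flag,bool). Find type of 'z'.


Lookup 'z' → type float


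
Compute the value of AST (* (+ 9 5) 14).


Evaluate inner: (+ 9 5) = 14
Evaluate root: (* 14 14) = 196
Result: 196


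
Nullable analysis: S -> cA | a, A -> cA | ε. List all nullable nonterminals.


A nonterminal is nullable iff some alternative derives ε (directly, or every symbol in it is nullable)
Nullable: {A}


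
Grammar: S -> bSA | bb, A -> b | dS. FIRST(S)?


Per alternative of S: FIRST(bSA) = {b}; FIRST(bb) = {b}
FIRST(S) = {b}


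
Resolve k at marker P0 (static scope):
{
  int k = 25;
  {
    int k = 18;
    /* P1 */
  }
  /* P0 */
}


k declared in the same block as P0
k = 25


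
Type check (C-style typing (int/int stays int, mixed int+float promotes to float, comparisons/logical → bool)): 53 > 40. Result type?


Operand types: int > int
Rule: comparison yields bool
Result type: bool


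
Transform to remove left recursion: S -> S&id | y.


Left-recursive alternatives: S&id; non-recursive: y
Introduce S': S -> yS', S' -> &idS' | ε


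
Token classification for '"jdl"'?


Pattern: double-quoted sequence
Type: STRING_LITERAL


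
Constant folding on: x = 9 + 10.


9 + 10 = 19 at compile time
Optimized: x = 19


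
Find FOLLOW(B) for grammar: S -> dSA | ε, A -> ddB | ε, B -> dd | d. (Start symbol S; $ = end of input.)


$ ∈ FOLLOW(S). For each A -> αBβ: add FIRST(β)\{ε} to FOLLOW(B); if β nullable, add FOLLOW(A).
FOLLOW(B) = {$, d}


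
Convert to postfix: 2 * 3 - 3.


Left to right (same or higher precedence on left)
Postfix: 2 3 * 3 -


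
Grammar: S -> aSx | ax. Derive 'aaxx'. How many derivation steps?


Derivation: S => aSx => aaxx
Steps: 2


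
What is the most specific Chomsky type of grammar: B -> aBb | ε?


Single nonterminal LHS, but a^n b^n is not regular
Classification: Type 2 (Context-Free)


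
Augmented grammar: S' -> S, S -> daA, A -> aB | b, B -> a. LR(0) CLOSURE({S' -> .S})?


Start: S' -> .S
For each item with dot before a nonterminal B, add B -> .γ for every B-production
Closure: [S' -> .S, S -> .daA]


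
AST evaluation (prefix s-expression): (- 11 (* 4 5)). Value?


Evaluate inner: (* 4 5) = 20
Evaluate root: (- 11 20) = -9
Result: -9


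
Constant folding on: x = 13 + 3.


13 + 3 = 16 at compile time
Optimized: x = 16


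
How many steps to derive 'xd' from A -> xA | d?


Derivation: A => xA => xd
Steps: 2


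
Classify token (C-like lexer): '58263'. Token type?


Pattern: digits only
Type: INTEGER_LITERAL


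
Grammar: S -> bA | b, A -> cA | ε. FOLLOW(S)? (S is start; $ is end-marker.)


$ ∈ FOLLOW(S). For each A -> αBβ: add FIRST(β)\{ε} to FOLLOW(B); if β nullable, add FOLLOW(A).
FOLLOW(S) = {$}


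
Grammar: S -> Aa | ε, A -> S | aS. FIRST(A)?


Per alternative of A: FIRST(S) = {a, ε}; FIRST(aS) = {a}
FIRST(A) = {a, ε}


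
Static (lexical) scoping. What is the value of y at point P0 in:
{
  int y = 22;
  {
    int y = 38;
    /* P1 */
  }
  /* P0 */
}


y declared in the same block as P0
y = 22


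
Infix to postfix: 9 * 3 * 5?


Left to right (same or higher precedence on left)
Postfix: 9 3 * 5 *


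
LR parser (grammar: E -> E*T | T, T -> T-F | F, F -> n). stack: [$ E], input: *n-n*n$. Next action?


shift '*' to continue E -> E*T
Action: shift


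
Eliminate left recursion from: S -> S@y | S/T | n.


Left-recursive alternatives: S@y, S/T; non-recursive: n
Introduce S': S -> nS', S' -> @yS' | /TS' | ε


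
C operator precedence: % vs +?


'%' is multiplicative (level 10); '+' is additive (level 9)
Higher level binds tighter
'%' has higher precedence than '+'


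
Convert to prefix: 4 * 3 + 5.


left-to-right (same/higher precedence on left): tree is (+ (* 4 3) 5)
Prefix: + * 4 3 5


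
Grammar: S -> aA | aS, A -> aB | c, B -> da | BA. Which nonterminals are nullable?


A nonterminal is nullable iff some alternative derives ε (directly, or every symbol in it is nullable)
Nullable: {}


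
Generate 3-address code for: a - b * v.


Break into single-operator statements:
t1 = b * v
t2 = a - t1


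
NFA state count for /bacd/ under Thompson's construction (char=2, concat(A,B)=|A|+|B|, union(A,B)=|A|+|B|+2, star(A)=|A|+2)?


Syntax tree has 4 char leaf(s), 0 union(s), 0 star(s)
chars contribute 4×2 = 8; each union adds +2; each star adds +2
Total: 8 + 0 + 0 = 8 states


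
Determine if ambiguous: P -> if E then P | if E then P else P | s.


dangling else: 'if E then if E then s else s' parses two ways
Ambiguous


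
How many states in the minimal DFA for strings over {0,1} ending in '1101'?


Track the longest suffix of input matching a prefix of '1101': 5 classes (prefixes of length 0..4)
Minimal DFA: 5 states


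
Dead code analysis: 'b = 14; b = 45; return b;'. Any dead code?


first assignment to b is overwritten before any read
Dead: 'b = 14'


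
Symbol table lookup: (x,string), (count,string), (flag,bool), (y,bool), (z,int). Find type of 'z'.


Lookup 'z' → type int


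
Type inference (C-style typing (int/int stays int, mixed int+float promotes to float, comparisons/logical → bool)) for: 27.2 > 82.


Operand types: float > int
Rule: comparison yields bool
Result type: bool


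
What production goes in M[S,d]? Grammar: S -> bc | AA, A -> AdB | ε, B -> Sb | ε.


For [S, d]: 'd' ∈ FIRST(AA)
Entry: S -> AA


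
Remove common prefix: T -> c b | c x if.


Common prefix: 'c'
Factored: T -> c T', T' -> b | x if


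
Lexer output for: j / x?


Scan left to right, longest-match per lexeme
Tokens: ID(j), OP(/), ID(x)


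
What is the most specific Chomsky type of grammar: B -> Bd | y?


Left-linear: every RHS is a terminal or one nonterminal followed by a terminal
Classification: Type 3 (Regular)


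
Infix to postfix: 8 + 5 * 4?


* has higher precedence, evaluate 5*4 first
Postfix: 8 5 4 * +


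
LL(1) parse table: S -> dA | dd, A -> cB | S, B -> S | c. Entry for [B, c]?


For [B, c]: 'c' ∈ FIRST(c)
Entry: B -> c


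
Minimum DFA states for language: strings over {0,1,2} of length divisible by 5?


Track length mod 5: states 0..4, accept at 0
Minimal DFA: 5 states


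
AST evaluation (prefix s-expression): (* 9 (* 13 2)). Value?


Evaluate inner: (* 13 2) = 26
Evaluate root: (* 9 26) = 234
Result: 234


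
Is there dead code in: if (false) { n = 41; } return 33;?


condition is constant false, so the whole block is unreachable
Dead: 'if (false) { n = 41; }'


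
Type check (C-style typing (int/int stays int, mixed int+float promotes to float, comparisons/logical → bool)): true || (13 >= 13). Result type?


Operand types: bool || bool
Rule: logical operators take bool operands and yield bool
Result type: bool


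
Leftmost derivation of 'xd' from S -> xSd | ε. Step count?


Derivation: S => xSd => xd
Steps: 2


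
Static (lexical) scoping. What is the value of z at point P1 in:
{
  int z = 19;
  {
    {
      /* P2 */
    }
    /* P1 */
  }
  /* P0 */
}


P1's block does not declare z; resolves to the enclosing declaration at depth 0
z = 19


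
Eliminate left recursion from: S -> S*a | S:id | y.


Left-recursive alternatives: S*a, S:id; non-recursive: y
Introduce S': S -> yS', S' -> *aS' | :idS' | ε


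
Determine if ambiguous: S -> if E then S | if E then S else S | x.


dangling else: 'if E then if E then x else x' parses two ways
Ambiguous


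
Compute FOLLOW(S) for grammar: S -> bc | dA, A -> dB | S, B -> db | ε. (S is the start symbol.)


$ ∈ FOLLOW(S). For each A -> αBβ: add FIRST(β)\{ε} to FOLLOW(B); if β nullable, add FOLLOW(A).
FOLLOW(S) = {$}


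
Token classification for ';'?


Pattern: delimiter/punctuation
Type: PUNCTUATION


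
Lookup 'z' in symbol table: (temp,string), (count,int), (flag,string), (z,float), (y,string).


Lookup 'z' → type float


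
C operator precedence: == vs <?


'<' is relational (level 7); '==' is equality (level 6)
Higher level binds tighter
'<' has higher precedence than '=='


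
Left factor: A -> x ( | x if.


Common prefix: 'x'
Factored: A -> x A', A' -> ( | if


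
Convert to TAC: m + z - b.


Break into single-operator statements:
t1 = m + z
t2 = t1 - b


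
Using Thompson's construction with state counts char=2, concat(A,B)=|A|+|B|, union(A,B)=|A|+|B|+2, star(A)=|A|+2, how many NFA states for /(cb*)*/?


Syntax tree has 2 char leaf(s), 0 union(s), 2 star(s)
chars contribute 2×2 = 4; each union adds +2; each star adds +2
Total: 4 + 0 + 4 = 8 states


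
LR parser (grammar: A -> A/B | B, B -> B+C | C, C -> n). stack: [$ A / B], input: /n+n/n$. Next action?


handle 'A/B' on top; lookahead ∈ FOLLOW(A) = {/, $}
Action: reduce (A -> A/B)


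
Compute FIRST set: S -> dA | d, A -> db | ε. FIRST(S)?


Per alternative of S: FIRST(dA) = {d}; FIRST(d) = {d}
FIRST(S) = {d}


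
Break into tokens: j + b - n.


Scan left to right, longest-match per lexeme
Tokens: ID(j), OP(+), ID(b), OP(-), ID(n)


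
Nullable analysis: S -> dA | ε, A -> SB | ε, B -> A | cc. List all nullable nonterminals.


A nonterminal is nullable iff some alternative derives ε (directly, or every symbol in it is nullable)
Nullable: {A, B, S}


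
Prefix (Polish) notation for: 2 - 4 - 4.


left-to-right (same/higher precedence on left): tree is (- (- 2 4) 4)
Prefix: - - 2 4 4


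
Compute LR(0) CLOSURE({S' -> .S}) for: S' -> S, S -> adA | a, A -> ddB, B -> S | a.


Start: S' -> .S
For each item with dot before a nonterminal B, add B -> .γ for every B-production
Closure: [S' -> .S, S -> .adA, S -> .a]


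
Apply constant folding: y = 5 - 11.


5 - 11 = -6 at compile time
Optimized: y = -6


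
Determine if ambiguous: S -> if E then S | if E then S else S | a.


dangling else: 'if E then if E then a else a' parses two ways
Ambiguous


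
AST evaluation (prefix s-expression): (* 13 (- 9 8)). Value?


Evaluate inner: (- 9 8) = 1
Evaluate root: (* 13 1) = 13
Result: 13


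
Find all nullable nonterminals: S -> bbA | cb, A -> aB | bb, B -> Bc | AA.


A nonterminal is nullable iff some alternative derives ε (directly, or every symbol in it is nullable)
Nullable: {}


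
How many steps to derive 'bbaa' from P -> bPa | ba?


Derivation: P => bPa => bbaa
Steps: 2


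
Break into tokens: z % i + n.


Scan left to right, longest-match per lexeme
Tokens: ID(z), OP(%), ID(i), OP(+), ID(n)


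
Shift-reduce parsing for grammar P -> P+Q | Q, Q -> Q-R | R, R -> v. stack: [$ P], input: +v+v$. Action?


shift '+' to continue P -> P+Q
Action: shift


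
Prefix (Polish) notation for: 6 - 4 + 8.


left-to-right (same/higher precedence on left): tree is (+ (- 6 4) 8)
Prefix: + - 6 4 8


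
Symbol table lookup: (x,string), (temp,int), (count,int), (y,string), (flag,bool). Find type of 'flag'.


Lookup 'flag' → type bool


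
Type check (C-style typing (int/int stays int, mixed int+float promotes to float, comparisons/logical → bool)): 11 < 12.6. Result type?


Operand types: int < float
Rule: comparison yields bool
Result type: bool


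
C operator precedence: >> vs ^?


'>>' is shift (level 8); '^' is bitwise XOR (level 4)
Higher level binds tighter
'>>' has higher precedence than '^'


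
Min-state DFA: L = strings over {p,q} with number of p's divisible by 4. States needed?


Track (count of p) mod 4: states 0..3, accept at 0
Minimal DFA: 4 states


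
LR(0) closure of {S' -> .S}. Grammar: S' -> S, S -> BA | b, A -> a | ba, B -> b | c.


Start: S' -> .S
For each item with dot before a nonterminal B, add B -> .γ for every B-production
Closure: [S' -> .S, S -> .BA, S -> .b, B -> .b, B -> .c]


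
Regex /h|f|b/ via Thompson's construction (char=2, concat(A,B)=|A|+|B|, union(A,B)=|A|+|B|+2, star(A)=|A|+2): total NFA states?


Syntax tree has 3 char leaf(s), 2 union(s), 0 star(s)
chars contribute 3×2 = 6; each union adds +2; each star adds +2
Total: 6 + 4 + 0 = 10 states


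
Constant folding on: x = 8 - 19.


8 - 19 = -11 at compile time
Optimized: x = -11


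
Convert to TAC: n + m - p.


Break into single-operator statements:
t1 = n + m
t2 = t1 - p


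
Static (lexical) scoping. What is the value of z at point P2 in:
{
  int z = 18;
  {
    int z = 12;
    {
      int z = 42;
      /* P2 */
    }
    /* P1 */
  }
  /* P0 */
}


z declared in the same block as P2
z = 42


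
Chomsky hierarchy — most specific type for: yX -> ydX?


LHS has context (more than one symbol) and |LHS| ≤ |RHS|
Classification: Type 1 (Context-Sensitive)


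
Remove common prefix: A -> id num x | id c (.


Common prefix: 'id'
Factored: A -> id A', A' -> num x | c (


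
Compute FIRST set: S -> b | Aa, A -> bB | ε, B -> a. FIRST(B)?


Per alternative of B: FIRST(a) = {a}
FIRST(B) = {a}


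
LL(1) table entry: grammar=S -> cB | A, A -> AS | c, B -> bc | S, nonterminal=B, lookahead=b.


For [B, b]: 'b' ∈ FIRST(bc)
Entry: B -> bc


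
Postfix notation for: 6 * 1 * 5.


Left to right (same or higher precedence on left)
Postfix: 6 1 * 5 *


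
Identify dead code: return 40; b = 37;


statement follows a return and is unreachable
Dead: 'b = 37'


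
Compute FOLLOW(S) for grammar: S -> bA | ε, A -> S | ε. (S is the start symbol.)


$ ∈ FOLLOW(S). For each A -> αBβ: add FIRST(β)\{ε} to FOLLOW(B); if β nullable, add FOLLOW(A).
FOLLOW(S) = {$}


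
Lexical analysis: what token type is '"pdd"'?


Pattern: double-quoted sequence
Type: STRING_LITERAL


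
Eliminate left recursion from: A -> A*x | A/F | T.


Left-recursive alternatives: A*x, A/F; non-recursive: T
Introduce A': A -> TA', A' -> *xA' | /FA' | ε


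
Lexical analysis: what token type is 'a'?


Pattern: letter/underscore followed by alphanumerics, not a keyword
Type: IDENTIFIER


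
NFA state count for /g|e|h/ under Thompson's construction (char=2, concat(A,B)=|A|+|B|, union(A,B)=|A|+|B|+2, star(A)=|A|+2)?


Syntax tree has 3 char leaf(s), 2 union(s), 0 star(s)
chars contribute 3×2 = 6; each union adds +2; each star adds +2
Total: 6 + 4 + 0 = 10 states


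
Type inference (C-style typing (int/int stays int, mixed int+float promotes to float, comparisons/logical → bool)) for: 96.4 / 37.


Operand types: float / int
Rule: mixed int/float promotes to float; int/int stays int
Result type: float


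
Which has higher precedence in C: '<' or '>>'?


'>>' is shift (level 8); '<' is relational (level 7)
Higher level binds tighter
'>>' has higher precedence than '<'


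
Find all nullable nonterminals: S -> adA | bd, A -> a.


A nonterminal is nullable iff some alternative derives ε (directly, or every symbol in it is nullable)
Nullable: {}


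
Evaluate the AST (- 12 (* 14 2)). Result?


Evaluate inner: (* 14 2) = 28
Evaluate root: (- 12 28) = -16
Result: -16


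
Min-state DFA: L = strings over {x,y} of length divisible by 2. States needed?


Track length mod 2: states 0..1, accept at 0
Minimal DFA: 2 states


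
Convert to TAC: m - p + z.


Break into single-operator statements:
t1 = m - p
t2 = t1 + z


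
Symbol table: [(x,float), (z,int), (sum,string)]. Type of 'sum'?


Lookup 'sum' → type string


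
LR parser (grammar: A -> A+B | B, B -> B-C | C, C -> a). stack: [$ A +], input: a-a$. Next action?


no handle ('A+' is not any RHS); shift 'a'
Action: shift


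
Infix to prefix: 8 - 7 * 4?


'*' binds tighter: tree is (- 8 (* 7 4))
Prefix: - 8 * 7 4


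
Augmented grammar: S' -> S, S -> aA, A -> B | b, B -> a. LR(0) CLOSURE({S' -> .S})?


Start: S' -> .S
For each item with dot before a nonterminal B, add B -> .γ for every B-production
Closure: [S' -> .S, S -> .aA]


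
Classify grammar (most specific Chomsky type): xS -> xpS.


LHS has context (more than one symbol) and |LHS| ≤ |RHS|
Classification: Type 1 (Context-Sensitive)


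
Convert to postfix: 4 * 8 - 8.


Left to right (same or higher precedence on left)
Postfix: 4 8 * 8 -


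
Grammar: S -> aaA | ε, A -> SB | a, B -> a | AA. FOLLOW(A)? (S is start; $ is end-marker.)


$ ∈ FOLLOW(S). For each A -> αBβ: add FIRST(β)\{ε} to FOLLOW(B); if β nullable, add FOLLOW(A).
FOLLOW(A) = {$, a}


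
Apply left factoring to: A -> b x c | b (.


Common prefix: 'b'
Factored: A -> b A', A' -> x c | (


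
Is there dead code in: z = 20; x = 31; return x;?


z is assigned but never read
Dead: 'z = 20'


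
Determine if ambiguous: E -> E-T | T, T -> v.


precedence layered via separate nonterminal T: deterministic
Unambiguous


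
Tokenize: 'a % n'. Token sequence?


Scan left to right, longest-match per lexeme
Tokens: ID(a), OP(%), ID(n)


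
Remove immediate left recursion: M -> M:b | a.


Left-recursive alternatives: M:b; non-recursive: a
Introduce M': M -> aM', M' -> :bM' | ε


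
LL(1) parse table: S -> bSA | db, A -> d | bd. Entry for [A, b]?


For [A, b]: 'b' ∈ FIRST(bd)
Entry: A -> bd


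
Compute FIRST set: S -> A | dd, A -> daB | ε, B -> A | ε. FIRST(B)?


Per alternative of B: FIRST(A) = {d, ε}; FIRST(ε) = {ε}
FIRST(B) = {d, ε}


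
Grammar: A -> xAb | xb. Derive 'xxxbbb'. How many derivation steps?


Derivation: A => xAb => xxAbb => xxxbbb
Steps: 3


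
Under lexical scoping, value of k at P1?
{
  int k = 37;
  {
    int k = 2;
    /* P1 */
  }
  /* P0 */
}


k declared in the same block as P1
k = 2


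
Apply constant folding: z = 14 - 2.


14 - 2 = 12 at compile time
Optimized: z = 12


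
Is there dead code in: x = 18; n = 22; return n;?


x is assigned but never read
Dead: 'x = 18'


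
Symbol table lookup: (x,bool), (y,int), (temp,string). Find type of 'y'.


Lookup 'y' → type int


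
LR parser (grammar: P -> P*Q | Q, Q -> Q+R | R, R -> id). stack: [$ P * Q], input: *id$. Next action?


handle 'P*Q' on top; lookahead ∈ FOLLOW(P) = {*, $}
Action: reduce (P -> P*Q)


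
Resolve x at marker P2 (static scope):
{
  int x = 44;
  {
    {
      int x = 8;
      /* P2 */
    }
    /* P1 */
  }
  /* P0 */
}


x declared in the same block as P2
x = 8


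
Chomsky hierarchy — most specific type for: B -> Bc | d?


Left-linear: every RHS is a terminal or one nonterminal followed by a terminal
Classification: Type 3 (Regular)


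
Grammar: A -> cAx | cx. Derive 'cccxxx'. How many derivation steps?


Derivation: A => cAx => ccAxx => cccxxx
Steps: 3


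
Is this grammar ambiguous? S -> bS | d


right-linear, alternatives start with distinct terminals 'b' vs 'd': unique leftmost derivation
Unambiguous


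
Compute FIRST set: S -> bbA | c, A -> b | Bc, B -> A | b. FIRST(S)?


Per alternative of S: FIRST(bbA) = {b}; FIRST(c) = {c}
FIRST(S) = {b, c}


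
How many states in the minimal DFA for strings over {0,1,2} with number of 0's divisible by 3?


Track (count of 0) mod 3: states 0..2, accept at 0
Minimal DFA: 3 states


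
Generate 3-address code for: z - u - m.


Break into single-operator statements:
t1 = z - u
t2 = t1 - m


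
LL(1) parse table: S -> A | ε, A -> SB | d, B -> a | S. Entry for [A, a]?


For [A, a]: 'a' ∈ FIRST(SB)
Entry: A -> SB


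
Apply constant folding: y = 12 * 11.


12 * 11 = 132 at compile time
Optimized: y = 132


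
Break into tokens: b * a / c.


Scan left to right, longest-match per lexeme
Tokens: ID(b), OP(*), ID(a), OP(/), ID(c)


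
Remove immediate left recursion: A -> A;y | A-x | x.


Left-recursive alternatives: A;y, A-x; non-recursive: x
Introduce A': A -> xA', A' -> ;yA' | -xA' | ε


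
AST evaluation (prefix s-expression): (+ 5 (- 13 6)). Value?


Evaluate inner: (- 13 6) = 7
Evaluate root: (+ 5 7) = 12
Result: 12


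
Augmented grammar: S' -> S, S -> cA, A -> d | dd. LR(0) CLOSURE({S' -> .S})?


Start: S' -> .S
For each item with dot before a nonterminal B, add B -> .γ for every B-production
Closure: [S' -> .S, S -> .cA]


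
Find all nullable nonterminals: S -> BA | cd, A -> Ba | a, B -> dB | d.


A nonterminal is nullable iff some alternative derives ε (directly, or every symbol in it is nullable)
Nullable: {}


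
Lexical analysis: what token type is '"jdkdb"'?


Pattern: double-quoted sequence
Type: STRING_LITERAL


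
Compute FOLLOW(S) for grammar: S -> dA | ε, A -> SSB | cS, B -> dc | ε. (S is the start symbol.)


$ ∈ FOLLOW(S). For each A -> αBβ: add FIRST(β)\{ε} to FOLLOW(B); if β nullable, add FOLLOW(A).
FOLLOW(S) = {$, d}


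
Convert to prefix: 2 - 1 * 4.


'*' binds tighter: tree is (- 2 (* 1 4))
Prefix: - 2 * 1 4


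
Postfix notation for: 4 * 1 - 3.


Left to right (same or higher precedence on left)
Postfix: 4 1 * 3 -


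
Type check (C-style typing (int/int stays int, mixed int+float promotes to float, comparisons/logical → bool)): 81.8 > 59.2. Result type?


Operand types: float > float
Rule: comparison yields bool
Result type: bool


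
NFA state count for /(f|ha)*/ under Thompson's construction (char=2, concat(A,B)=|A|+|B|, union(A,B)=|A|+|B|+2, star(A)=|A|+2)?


Syntax tree has 3 char leaf(s), 1 union(s), 1 star(s)
chars contribute 3×2 = 6; each union adds +2; each star adds +2
Total: 6 + 2 + 2 = 10 states


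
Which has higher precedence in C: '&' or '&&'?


'&' is bitwise AND (level 5); '&&' is logical AND (level 2)
Higher level binds tighter
'&' has higher precedence than '&&'


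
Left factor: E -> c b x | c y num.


Common prefix: 'c'
Factored: E -> c E', E' -> b x | y num


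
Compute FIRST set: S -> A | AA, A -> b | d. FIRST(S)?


Per alternative of S: FIRST(A) = {b, d}; FIRST(AA) = {b, d}
FIRST(S) = {b, d}


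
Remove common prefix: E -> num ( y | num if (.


Common prefix: 'num'
Factored: E -> num E', E' -> ( y | if (


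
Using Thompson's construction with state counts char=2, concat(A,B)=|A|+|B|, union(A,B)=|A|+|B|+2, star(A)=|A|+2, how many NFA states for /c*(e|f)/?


Syntax tree has 3 char leaf(s), 1 union(s), 1 star(s)
chars contribute 3×2 = 6; each union adds +2; each star adds +2
Total: 6 + 2 + 2 = 10 states


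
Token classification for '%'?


Pattern: operator symbol
Type: OPERATOR


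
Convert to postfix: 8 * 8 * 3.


Left to right (same or higher precedence on left)
Postfix: 8 8 * 3 *


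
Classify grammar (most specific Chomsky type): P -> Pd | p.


Left-linear: every RHS is a terminal or one nonterminal followed by a terminal
Classification: Type 3 (Regular)


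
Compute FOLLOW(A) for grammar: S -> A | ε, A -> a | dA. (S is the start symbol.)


$ ∈ FOLLOW(S). For each A -> αBβ: add FIRST(β)\{ε} to FOLLOW(B); if β nullable, add FOLLOW(A).
FOLLOW(A) = {$}


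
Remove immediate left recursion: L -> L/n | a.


Left-recursive alternatives: L/n; non-recursive: a
Introduce L': L -> aL', L' -> /nL' | ε


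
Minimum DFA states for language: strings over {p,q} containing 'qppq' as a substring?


KMP-style automaton: 4 progress states + 1 absorbing accept = 5
Minimal DFA: 5 states


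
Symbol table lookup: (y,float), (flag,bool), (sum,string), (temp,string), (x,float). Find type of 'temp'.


Lookup 'temp' → type string


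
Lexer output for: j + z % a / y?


Scan left to right, longest-match per lexeme
Tokens: ID(j), OP(+), ID(z), OP(%), ID(a), OP(/), ID(y)


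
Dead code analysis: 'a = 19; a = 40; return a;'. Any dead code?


first assignment to a is overwritten before any read
Dead: 'a = 19'


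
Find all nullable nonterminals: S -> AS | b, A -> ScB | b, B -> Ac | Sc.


A nonterminal is nullable iff some alternative derives ε (directly, or every symbol in it is nullable)
Nullable: {}


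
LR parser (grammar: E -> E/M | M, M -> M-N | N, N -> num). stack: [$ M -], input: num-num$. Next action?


no handle; shift 'num'
Action: shift
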